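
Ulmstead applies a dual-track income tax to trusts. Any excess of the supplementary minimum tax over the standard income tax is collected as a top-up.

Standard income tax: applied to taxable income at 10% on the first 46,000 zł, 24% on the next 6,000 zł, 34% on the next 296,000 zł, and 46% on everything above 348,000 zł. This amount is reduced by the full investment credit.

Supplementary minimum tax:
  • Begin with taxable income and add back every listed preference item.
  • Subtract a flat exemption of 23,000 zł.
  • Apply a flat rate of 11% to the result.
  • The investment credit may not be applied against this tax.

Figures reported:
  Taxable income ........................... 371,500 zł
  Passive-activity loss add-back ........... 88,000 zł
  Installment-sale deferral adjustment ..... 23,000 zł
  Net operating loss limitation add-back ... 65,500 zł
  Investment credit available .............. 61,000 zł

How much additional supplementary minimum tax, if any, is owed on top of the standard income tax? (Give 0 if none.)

1,260 zł

Supplementary minimum tax:
  Adjusted income: 371,500 zł + 88,000 zł + 23,000 zł + 65,500 zł = 548,000 zł
  Less exemption 23,000 zł → base 525,000 zł
  525,000 zł × 11% = 57,750 zł

Standard income tax:
  46,000 zł × 10% = 4,600 zł
  6,000 zł × 24% = 1,440 zł
  296,000 zł × 34% = 100,640 zł
  23,500 zł × 46% = 10,810 zł
  → 117,490 zł
  Less investment credit 61,000 zł → 56,490 zł

Excess of supplementary minimum tax over standard income tax: 57,750 zł − 56,490 zł = 1,260 zł.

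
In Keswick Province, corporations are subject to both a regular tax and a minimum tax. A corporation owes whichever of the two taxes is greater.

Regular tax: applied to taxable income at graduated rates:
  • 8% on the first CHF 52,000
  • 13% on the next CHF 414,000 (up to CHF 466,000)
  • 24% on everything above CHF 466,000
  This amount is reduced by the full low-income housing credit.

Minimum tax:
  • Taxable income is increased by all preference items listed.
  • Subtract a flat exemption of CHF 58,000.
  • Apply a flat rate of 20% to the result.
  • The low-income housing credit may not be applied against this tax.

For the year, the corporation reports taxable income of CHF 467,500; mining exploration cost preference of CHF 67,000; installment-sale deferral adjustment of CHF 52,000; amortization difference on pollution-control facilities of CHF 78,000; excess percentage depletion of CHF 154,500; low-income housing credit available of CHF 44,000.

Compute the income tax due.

CHF 152,200

Regular tax:
  CHF 52,000 × 8% = CHF 4,160
  CHF 414,000 × 13% = CHF 53,820
  CHF 1,500 × 24% = CHF 360
  → CHF 58,340
  Less low-income housing credit CHF 44,000 → CHF 14,340

Minimum tax:
  Adjusted income: CHF 467,500 + CHF 67,000 + CHF 52,000 + CHF 78,000 + CHF 154,500 = CHF 819,000
  Less exemption CHF 58,000 → base CHF 761,000
  CHF 761,000 × 20% = CHF 152,200

CHF 152,200 > CHF 14,340, so the minimum tax is the binding amount.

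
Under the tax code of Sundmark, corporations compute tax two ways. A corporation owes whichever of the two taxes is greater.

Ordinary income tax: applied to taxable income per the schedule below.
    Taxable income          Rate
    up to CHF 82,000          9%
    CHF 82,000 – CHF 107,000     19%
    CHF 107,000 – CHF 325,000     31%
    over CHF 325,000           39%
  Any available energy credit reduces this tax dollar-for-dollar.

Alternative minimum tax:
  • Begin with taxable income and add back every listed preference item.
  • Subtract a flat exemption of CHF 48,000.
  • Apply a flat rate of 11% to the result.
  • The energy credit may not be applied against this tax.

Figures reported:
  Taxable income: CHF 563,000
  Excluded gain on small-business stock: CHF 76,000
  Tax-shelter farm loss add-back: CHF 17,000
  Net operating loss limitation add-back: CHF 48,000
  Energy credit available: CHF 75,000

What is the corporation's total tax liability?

CHF 97,530

Ordinary income tax:
  CHF 82,000 × 9% = CHF 7,380
  CHF 25,000 × 19% = CHF 4,750
  CHF 218,000 × 31% = CHF 67,580
  CHF 238,000 × 39% = CHF 92,820
  → CHF 172,530
  Less energy credit CHF 75,000 → CHF 97,530

Alternative minimum tax:
  Adjusted income: CHF 563,000 + CHF 76,000 + CHF 17,000 + CHF 48,000 = CHF 704,000
  Less exemption CHF 48,000 → base CHF 656,000
  CHF 656,000 × 11% = CHF 72,160

CHF 97,530 > CHF 72,160, so the ordinary income tax governs.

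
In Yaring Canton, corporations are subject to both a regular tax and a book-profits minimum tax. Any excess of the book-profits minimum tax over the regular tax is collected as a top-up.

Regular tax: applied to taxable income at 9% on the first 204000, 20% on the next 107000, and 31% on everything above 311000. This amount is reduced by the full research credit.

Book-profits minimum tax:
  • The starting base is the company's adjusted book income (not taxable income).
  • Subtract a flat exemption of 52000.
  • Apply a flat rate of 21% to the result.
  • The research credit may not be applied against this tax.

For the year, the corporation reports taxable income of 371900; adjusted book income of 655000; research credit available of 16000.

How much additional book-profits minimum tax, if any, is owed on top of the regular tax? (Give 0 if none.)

Book-profits minimum tax:
  Base (adjusted book income): 655000
  Less exemption 52000 → base 603000
  603000 × 21% = 126630

Regular tax:
  204000 × 9% = 18360
  107000 × 20% = 21400
  60900 × 31% = 18879
  → 58639
  Less research credit 16000 → 42639

Excess of book-profits minimum tax over regular tax: 126630 − 42639 = 83991.

83991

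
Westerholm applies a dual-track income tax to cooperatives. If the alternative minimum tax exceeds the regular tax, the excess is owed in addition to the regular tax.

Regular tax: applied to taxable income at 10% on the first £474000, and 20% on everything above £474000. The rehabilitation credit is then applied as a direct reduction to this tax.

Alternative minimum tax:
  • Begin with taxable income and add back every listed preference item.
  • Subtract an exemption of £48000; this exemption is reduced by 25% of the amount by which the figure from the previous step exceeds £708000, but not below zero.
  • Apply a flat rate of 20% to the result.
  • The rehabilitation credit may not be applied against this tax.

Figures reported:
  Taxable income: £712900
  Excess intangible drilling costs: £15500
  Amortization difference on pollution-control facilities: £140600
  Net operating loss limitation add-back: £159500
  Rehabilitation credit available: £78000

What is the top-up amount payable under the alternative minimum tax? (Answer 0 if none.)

£188520

Alternative minimum tax:
  Adjusted income: £712900 + £15500 + £140600 + £159500 = £1028500
  Exemption: 25% × (£1028500 − £708000) = £80125 ≥ £48000, so the exemption is fully phased out
  Base: £1028500 − £0 = £1028500
  £1028500 × 20% = £205700

Regular tax:
  £474000 × 10% = £47400
  £238900 × 20% = £47780
  → £95180
  Less rehabilitation credit £78000 → £17180

Excess of alternative minimum tax over regular tax: £205700 − £17180 = £188520.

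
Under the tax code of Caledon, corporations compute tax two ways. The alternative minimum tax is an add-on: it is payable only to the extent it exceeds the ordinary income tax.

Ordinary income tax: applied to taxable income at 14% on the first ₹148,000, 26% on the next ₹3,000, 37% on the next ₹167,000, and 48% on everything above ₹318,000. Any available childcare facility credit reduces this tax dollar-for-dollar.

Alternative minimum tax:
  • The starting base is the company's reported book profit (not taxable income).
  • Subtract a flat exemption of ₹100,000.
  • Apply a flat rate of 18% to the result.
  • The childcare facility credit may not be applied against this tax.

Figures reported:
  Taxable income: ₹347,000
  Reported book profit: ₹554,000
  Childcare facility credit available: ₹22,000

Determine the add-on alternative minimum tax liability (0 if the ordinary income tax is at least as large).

Ordinary income tax:
  ₹148,000 × 14% = ₹20,720
  ₹3,000 × 26% = ₹780
  ₹167,000 × 37% = ₹61,790
  ₹29,000 × 48% = ₹13,920
  → ₹97,210
  Less childcare facility credit ₹22,000 → ₹75,210

Alternative minimum tax:
  Base (reported book profit): ₹554,000
  Less exemption ₹100,000 → base ₹454,000
  ₹454,000 × 18% = ₹81,720

Excess of alternative minimum tax over ordinary income tax: ₹81,720 − ₹75,210 = ₹6,510.

₹6,510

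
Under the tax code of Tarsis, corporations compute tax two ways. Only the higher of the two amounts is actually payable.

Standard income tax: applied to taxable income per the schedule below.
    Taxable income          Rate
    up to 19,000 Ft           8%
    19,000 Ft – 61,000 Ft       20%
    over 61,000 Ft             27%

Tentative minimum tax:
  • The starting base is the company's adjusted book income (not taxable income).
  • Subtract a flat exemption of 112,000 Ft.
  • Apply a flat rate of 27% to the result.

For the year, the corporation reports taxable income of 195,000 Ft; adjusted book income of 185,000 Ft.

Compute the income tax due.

46,100 Ft

Standard income tax:
  19,000 Ft × 8% = 1,520 Ft
  42,000 Ft × 20% = 8,400 Ft
  134,000 Ft × 27% = 36,180 Ft
  → 46,100 Ft

Tentative minimum tax:
  Base (adjusted book income): 185,000 Ft
  Less exemption 112,000 Ft → base 73,000 Ft
  73,000 Ft × 27% = 19,710 Ft

46,100 Ft > 19,710 Ft, so the standard income tax governs.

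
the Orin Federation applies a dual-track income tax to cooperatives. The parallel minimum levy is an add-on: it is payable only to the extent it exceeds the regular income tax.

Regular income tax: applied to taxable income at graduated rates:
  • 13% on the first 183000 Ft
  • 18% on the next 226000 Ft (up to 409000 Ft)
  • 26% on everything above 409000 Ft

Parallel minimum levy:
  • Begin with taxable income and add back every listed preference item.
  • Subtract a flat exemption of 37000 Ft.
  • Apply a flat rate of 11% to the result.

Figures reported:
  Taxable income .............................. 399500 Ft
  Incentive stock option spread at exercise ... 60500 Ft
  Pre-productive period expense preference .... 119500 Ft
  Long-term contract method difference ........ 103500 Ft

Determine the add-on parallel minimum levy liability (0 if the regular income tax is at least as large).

Regular income tax:
  183000 Ft × 13% = 23790 Ft
  216500 Ft × 18% = 38970 Ft
  → 62760 Ft

Parallel minimum levy:
  Adjusted income: 399500 Ft + 60500 Ft + 119500 Ft + 103500 Ft = 683000 Ft
  Less exemption 37000 Ft → base 646000 Ft
  646000 Ft × 11% = 71060 Ft

Excess of parallel minimum levy over regular income tax: 71060 Ft − 62760 Ft = 8300 Ft.

8300 Ft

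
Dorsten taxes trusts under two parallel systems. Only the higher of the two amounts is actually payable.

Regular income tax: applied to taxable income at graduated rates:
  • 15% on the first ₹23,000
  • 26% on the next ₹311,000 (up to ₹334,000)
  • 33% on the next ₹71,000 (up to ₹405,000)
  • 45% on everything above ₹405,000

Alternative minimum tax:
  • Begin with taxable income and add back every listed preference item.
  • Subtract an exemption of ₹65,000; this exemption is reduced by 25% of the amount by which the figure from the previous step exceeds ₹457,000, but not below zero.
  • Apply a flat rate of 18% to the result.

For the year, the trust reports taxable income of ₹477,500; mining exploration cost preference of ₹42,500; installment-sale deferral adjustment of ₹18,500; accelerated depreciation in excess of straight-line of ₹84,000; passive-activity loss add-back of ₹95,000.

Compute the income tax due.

Regular income tax:
  ₹23,000 × 15% = ₹3,450
  ₹311,000 × 26% = ₹80,860
  ₹71,000 × 33% = ₹23,430
  ₹72,500 × 45% = ₹32,625
  → ₹140,365

Alternative minimum tax:
  Adjusted income: ₹477,500 + ₹42,500 + ₹18,500 + ₹84,000 + ₹95,000 = ₹717,500
  Exemption: 25% × (₹717,500 − ₹457,000) = ₹65,125 ≥ ₹65,000, so the exemption is fully phased out
  Base: ₹717,500 − ₹0 = ₹717,500
  ₹717,500 × 18% = ₹129,150

₹140,365 > ₹129,150, so the regular income tax governs.

₹140,365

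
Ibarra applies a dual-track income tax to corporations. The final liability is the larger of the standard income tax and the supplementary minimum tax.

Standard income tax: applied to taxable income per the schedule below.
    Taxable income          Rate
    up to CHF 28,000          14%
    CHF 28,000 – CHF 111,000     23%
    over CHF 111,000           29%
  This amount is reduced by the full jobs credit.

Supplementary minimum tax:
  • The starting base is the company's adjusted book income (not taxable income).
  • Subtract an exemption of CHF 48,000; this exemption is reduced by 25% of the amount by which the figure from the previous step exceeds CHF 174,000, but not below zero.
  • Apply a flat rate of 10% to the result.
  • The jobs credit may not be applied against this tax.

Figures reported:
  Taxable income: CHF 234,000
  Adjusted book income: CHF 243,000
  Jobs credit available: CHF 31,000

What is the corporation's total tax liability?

CHF 27,680

Supplementary minimum tax:
  Base (adjusted book income): CHF 243,000
  Exemption: CHF 48,000 − 25% × (CHF 243,000 − CHF 174,000) = CHF 48,000 − CHF 17,250 = CHF 30,750
  Base: CHF 243,000 − CHF 30,750 = CHF 212,250
  CHF 212,250 × 10% = CHF 21,225

Standard income tax:
  CHF 28,000 × 14% = CHF 3,920
  CHF 83,000 × 23% = CHF 19,090
  CHF 123,000 × 29% = CHF 35,670
  → CHF 58,680
  Less jobs credit CHF 31,000 → CHF 27,680

CHF 27,680 > CHF 21,225, so the standard income tax governs.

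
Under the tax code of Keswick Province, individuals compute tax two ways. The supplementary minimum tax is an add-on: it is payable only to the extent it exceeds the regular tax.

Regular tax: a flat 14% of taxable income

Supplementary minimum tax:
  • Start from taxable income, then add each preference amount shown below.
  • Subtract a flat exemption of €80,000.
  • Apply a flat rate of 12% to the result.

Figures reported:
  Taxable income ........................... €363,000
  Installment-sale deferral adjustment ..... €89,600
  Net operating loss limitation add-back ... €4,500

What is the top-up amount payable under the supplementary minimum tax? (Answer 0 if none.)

€0

Regular tax:
  €363,000 × 14% = €50,820

Supplementary minimum tax:
  Adjusted income: €363,000 + €89,600 + €4,500 = €457,100
  Less exemption €80,000 → base €377,100
  €377,100 × 12% = €45,252

€45,252 ≤ €50,820, so no add-on is due.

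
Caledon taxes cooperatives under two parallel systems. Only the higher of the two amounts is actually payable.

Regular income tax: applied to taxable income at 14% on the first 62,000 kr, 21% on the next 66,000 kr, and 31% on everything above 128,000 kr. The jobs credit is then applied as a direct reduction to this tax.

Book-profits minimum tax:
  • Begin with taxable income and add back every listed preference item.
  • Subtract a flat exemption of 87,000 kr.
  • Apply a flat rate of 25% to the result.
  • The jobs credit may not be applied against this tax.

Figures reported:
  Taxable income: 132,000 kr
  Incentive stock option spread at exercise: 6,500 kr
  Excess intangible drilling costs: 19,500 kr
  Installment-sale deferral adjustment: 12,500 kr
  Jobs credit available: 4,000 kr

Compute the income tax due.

20,875 kr

Regular income tax:
  62,000 kr × 14% = 8,680 kr
  66,000 kr × 21% = 13,860 kr
  4,000 kr × 31% = 1,240 kr
  → 23,780 kr
  Less jobs credit 4,000 kr → 19,780 kr

Book-profits minimum tax:
  Adjusted income: 132,000 kr + 6,500 kr + 19,500 kr + 12,500 kr = 170,500 kr
  Less exemption 87,000 kr → base 83,500 kr
  83,500 kr × 25% = 20,875 kr

20,875 kr > 19,780 kr, so the book-profits minimum tax is the binding amount.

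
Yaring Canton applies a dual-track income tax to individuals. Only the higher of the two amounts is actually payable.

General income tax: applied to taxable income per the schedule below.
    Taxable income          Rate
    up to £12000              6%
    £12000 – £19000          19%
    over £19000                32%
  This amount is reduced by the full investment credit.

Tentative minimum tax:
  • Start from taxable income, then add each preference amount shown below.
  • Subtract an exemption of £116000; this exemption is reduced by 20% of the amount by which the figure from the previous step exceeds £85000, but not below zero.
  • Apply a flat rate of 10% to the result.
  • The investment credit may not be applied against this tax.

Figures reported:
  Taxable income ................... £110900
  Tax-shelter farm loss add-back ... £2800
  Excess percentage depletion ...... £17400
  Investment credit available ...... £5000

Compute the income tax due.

Tentative minimum tax:
  Adjusted income: £110900 + £2800 + £17400 = £131100
  Exemption: £116000 − 20% × (£131100 − £85000) = £116000 − £9220 = £106780
  Base: £131100 − £106780 = £24320
  £24320 × 10% = £2432

General income tax:
  £12000 × 6% = £720
  £7000 × 19% = £1330
  £91900 × 32% = £29408
  → £31458
  Less investment credit £5000 → £26458

£26458 > £2432, so the general income tax governs.

£26458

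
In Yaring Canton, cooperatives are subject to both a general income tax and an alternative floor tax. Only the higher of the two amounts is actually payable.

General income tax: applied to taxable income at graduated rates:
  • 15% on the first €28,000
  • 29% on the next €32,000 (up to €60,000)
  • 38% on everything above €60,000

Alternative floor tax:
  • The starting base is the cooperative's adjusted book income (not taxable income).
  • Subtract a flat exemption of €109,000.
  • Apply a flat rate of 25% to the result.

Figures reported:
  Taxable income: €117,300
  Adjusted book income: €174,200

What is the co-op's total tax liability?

€35,254

Alternative floor tax:
  Base (adjusted book income): €174,200
  Less exemption €109,000 → base €65,200
  €65,200 × 25% = €16,300

General income tax:
  €28,000 × 15% = €4,200
  €32,000 × 29% = €9,280
  €57,300 × 38% = €21,774
  → €35,254

€35,254 > €16,300, so the general income tax governs.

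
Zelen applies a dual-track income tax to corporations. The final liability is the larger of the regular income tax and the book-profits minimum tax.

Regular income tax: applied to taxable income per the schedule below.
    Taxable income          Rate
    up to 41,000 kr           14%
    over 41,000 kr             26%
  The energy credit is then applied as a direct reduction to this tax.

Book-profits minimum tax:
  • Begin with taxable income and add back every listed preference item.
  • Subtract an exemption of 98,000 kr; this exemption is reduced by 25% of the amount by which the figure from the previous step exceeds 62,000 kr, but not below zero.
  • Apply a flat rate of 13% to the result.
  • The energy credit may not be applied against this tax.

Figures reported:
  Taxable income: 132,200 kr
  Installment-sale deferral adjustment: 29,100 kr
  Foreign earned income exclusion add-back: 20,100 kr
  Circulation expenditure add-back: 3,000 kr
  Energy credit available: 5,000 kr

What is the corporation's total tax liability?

24,452 kr

Book-profits minimum tax:
  Adjusted income: 132,200 kr + 29,100 kr + 20,100 kr + 3,000 kr = 184,400 kr
  Exemption: 98,000 kr − 25% × (184,400 kr − 62,000 kr) = 98,000 kr − 30,600 kr = 67,400 kr
  Base: 184,400 kr − 67,400 kr = 117,000 kr
  117,000 kr × 13% = 15,210 kr

Regular income tax:
  41,000 kr × 14% = 5,740 kr
  91,200 kr × 26% = 23,712 kr
  → 29,452 kr
  Less energy credit 5,000 kr → 24,452 kr

24,452 kr > 15,210 kr, so the regular income tax governs.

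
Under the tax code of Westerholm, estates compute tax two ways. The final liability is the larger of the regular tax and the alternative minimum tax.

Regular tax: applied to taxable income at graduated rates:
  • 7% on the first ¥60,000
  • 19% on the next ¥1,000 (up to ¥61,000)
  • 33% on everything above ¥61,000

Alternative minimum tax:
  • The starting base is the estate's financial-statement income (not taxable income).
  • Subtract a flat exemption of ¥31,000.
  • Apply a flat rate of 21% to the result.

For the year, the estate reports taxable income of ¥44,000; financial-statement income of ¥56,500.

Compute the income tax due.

Alternative minimum tax:
  Base (financial-statement income): ¥56,500
  Less exemption ¥31,000 → base ¥25,500
  ¥25,500 × 21% = ¥5,355

Regular tax:
  ¥44,000 × 7% = ¥3,080

¥5,355 > ¥3,080, so the alternative minimum tax is the binding amount.

¥5,355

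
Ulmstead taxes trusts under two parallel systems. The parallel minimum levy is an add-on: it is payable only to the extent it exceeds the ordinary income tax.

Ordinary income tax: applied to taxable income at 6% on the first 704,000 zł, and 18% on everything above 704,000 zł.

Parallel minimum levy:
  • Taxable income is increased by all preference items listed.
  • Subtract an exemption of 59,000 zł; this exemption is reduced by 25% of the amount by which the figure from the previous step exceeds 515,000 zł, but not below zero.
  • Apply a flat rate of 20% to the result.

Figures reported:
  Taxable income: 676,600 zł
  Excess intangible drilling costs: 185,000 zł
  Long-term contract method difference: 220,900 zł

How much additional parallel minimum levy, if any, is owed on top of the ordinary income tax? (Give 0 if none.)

175,904 zł

Parallel minimum levy:
  Adjusted income: 676,600 zł + 185,000 zł + 220,900 zł = 1,082,500 zł
  Exemption: 25% × (1,082,500 zł − 515,000 zł) = 141,875 zł ≥ 59,000 zł, so the exemption is fully phased out
  Base: 1,082,500 zł − 0 zł = 1,082,500 zł
  1,082,500 zł × 20% = 216,500 zł

Ordinary income tax:
  676,600 zł × 6% = 40,596 zł

Excess of parallel minimum levy over ordinary income tax: 216,500 zł − 40,596 zł = 175,904 zł.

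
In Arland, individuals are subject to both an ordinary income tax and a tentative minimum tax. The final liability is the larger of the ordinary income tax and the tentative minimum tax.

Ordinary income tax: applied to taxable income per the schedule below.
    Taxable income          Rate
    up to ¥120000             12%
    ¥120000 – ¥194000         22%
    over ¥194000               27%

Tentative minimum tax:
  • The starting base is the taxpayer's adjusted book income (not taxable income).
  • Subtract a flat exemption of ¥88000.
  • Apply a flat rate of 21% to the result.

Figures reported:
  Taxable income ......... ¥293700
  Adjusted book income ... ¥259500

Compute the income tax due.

Tentative minimum tax:
  Base (adjusted book income): ¥259500
  Less exemption ¥88000 → base ¥171500
  ¥171500 × 21% = ¥36015

Ordinary income tax:
  ¥120000 × 12% = ¥14400
  ¥74000 × 22% = ¥16280
  ¥99700 × 27% = ¥26919
  → ¥57599

¥57599 > ¥36015, so the ordinary income tax governs.

¥57599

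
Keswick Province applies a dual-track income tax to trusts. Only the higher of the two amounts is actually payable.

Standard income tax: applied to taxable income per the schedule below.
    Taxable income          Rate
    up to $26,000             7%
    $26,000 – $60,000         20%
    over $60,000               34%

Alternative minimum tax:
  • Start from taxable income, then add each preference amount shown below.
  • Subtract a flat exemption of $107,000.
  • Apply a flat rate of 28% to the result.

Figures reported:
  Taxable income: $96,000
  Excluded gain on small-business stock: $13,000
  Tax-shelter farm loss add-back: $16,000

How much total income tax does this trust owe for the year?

Standard income tax:
  $26,000 × 7% = $1,820
  $34,000 × 20% = $6,800
  $36,000 × 34% = $12,240
  → $20,860

Alternative minimum tax:
  Adjusted income: $96,000 + $13,000 + $16,000 = $125,000
  Less exemption $107,000 → base $18,000
  $18,000 × 28% = $5,040

$20,860 > $5,040, so the standard income tax governs.

$20,860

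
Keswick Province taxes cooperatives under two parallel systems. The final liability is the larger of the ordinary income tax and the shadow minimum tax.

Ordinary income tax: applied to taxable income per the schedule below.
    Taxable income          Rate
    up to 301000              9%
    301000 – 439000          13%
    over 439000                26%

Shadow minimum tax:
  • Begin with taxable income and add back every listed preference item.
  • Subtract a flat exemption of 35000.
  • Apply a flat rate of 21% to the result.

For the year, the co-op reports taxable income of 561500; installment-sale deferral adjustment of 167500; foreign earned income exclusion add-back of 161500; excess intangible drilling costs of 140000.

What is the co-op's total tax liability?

209055

Shadow minimum tax:
  Adjusted income: 561500 + 167500 + 161500 + 140000 = 1030500
  Less exemption 35000 → base 995500
  995500 × 21% = 209055

Ordinary income tax:
  301000 × 9% = 27090
  138000 × 13% = 17940
  122500 × 26% = 31850
  → 76880

209055 > 76880, so the shadow minimum tax is the binding amount.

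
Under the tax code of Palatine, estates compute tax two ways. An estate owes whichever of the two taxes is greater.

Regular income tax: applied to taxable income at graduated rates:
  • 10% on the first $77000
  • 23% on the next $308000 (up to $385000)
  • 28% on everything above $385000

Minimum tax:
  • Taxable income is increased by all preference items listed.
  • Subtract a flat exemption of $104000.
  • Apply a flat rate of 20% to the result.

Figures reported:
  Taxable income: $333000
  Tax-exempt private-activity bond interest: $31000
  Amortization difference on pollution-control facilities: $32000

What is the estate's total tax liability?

Minimum tax:
  Adjusted income: $333000 + $31000 + $32000 = $396000
  Less exemption $104000 → base $292000
  $292000 × 20% = $58400

Regular income tax:
  $77000 × 10% = $7700
  $256000 × 23% = $58880
  → $66580

$66580 > $58400, so the regular income tax governs.

$66580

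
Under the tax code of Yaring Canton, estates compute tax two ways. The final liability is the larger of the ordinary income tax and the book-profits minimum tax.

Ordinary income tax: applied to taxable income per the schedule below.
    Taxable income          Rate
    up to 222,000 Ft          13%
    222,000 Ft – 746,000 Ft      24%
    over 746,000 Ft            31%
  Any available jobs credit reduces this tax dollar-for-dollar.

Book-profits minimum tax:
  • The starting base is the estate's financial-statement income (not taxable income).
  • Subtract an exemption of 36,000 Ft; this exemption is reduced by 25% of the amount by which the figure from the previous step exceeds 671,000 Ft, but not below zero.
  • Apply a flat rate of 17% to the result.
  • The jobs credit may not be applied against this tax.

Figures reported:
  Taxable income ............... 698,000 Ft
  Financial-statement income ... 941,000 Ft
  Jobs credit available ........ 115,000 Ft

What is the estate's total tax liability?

Book-profits minimum tax:
  Base (financial-statement income): 941,000 Ft
  Exemption: 25% × (941,000 Ft − 671,000 Ft) = 67,500 Ft ≥ 36,000 Ft, so the exemption is fully phased out
  Base: 941,000 Ft − 0 Ft = 941,000 Ft
  941,000 Ft × 17% = 159,970 Ft

Ordinary income tax:
  222,000 Ft × 13% = 28,860 Ft
  476,000 Ft × 24% = 114,240 Ft
  → 143,100 Ft
  Less jobs credit 115,000 Ft → 28,100 Ft

159,970 Ft > 28,100 Ft, so the book-profits minimum tax is the binding amount.

159,970 Ft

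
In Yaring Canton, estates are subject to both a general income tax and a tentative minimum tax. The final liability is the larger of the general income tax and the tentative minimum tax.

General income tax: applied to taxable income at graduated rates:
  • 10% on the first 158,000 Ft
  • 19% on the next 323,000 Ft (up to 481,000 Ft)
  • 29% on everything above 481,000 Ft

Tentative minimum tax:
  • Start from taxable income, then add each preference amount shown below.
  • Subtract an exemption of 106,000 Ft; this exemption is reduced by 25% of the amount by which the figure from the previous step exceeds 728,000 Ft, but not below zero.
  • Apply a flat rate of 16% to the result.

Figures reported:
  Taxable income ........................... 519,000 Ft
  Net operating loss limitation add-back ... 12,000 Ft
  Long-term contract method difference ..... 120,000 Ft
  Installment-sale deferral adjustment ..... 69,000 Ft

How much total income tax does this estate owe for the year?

98,240 Ft

General income tax:
  158,000 Ft × 10% = 15,800 Ft
  323,000 Ft × 19% = 61,370 Ft
  38,000 Ft × 29% = 11,020 Ft
  → 88,190 Ft

Tentative minimum tax:
  Adjusted income: 519,000 Ft + 12,000 Ft + 120,000 Ft + 69,000 Ft = 720,000 Ft
  Exemption: 720,000 Ft ≤ 728,000 Ft, so full 106,000 Ft applies
  Base: 720,000 Ft − 106,000 Ft = 614,000 Ft
  614,000 Ft × 16% = 98,240 Ft

98,240 Ft > 88,190 Ft, so the tentative minimum tax is the binding amount.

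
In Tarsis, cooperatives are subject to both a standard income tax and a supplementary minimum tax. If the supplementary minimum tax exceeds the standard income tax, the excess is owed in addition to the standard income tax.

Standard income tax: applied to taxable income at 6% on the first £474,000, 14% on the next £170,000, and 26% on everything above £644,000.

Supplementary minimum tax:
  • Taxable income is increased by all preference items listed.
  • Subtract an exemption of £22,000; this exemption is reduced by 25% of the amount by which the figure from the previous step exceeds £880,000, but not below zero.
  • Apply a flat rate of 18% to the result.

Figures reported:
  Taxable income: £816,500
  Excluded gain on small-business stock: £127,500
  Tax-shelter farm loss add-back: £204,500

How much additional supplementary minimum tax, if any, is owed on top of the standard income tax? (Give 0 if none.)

£109,640

Supplementary minimum tax:
  Adjusted income: £816,500 + £127,500 + £204,500 = £1,148,500
  Exemption: 25% × (£1,148,500 − £880,000) = £67,125 ≥ £22,000, so the exemption is fully phased out
  Base: £1,148,500 − £0 = £1,148,500
  £1,148,500 × 18% = £206,730

Standard income tax:
  £474,000 × 6% = £28,440
  £170,000 × 14% = £23,800
  £172,500 × 26% = £44,850
  → £97,090

Excess of supplementary minimum tax over standard income tax: £206,730 − £97,090 = £109,640.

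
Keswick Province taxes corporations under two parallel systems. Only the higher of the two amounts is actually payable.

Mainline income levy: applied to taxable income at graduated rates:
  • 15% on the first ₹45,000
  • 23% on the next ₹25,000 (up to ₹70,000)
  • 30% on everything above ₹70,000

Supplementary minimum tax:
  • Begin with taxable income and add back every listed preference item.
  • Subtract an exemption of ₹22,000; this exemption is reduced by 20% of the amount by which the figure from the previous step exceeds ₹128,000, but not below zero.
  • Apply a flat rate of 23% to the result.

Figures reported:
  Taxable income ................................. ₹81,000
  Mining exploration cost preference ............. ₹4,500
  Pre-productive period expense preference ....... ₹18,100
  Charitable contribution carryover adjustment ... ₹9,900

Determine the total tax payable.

Mainline income levy:
  ₹45,000 × 15% = ₹6,750
  ₹25,000 × 23% = ₹5,750
  ₹11,000 × 30% = ₹3,300
  → ₹15,800

Supplementary minimum tax:
  Adjusted income: ₹81,000 + ₹4,500 + ₹18,100 + ₹9,900 = ₹113,500
  Exemption: ₹113,500 ≤ ₹128,000, so full ₹22,000 applies
  Base: ₹113,500 − ₹22,000 = ₹91,500
  ₹91,500 × 23% = ₹21,045

₹21,045 > ₹15,800, so the supplementary minimum tax is the binding amount.

₹21,045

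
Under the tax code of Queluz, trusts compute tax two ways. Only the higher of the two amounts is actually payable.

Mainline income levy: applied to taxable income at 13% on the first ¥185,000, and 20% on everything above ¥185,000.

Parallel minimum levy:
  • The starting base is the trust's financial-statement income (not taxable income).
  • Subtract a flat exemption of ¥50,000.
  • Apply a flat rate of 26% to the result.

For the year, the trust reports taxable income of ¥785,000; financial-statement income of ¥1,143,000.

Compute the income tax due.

Mainline income levy:
  ¥185,000 × 13% = ¥24,050
  ¥600,000 × 20% = ¥120,000
  → ¥144,050

Parallel minimum levy:
  Base (financial-statement income): ¥1,143,000
  Less exemption ¥50,000 → base ¥1,093,000
  ¥1,093,000 × 26% = ¥284,180

¥284,180 > ¥144,050, so the parallel minimum levy is the binding amount.

¥284,180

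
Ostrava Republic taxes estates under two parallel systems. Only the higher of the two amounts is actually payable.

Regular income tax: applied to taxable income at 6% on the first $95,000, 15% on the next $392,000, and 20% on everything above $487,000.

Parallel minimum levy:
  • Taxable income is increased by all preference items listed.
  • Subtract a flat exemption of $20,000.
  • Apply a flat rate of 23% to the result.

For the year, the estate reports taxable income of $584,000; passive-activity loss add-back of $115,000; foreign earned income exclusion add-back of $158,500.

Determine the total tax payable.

Parallel minimum levy:
  Adjusted income: $584,000 + $115,000 + $158,500 = $857,500
  Less exemption $20,000 → base $837,500
  $837,500 × 23% = $192,625

Regular income tax:
  $95,000 × 6% = $5,700
  $392,000 × 15% = $58,800
  $97,000 × 20% = $19,400
  → $83,900

$192,625 > $83,900, so the parallel minimum levy is the binding amount.

$192,625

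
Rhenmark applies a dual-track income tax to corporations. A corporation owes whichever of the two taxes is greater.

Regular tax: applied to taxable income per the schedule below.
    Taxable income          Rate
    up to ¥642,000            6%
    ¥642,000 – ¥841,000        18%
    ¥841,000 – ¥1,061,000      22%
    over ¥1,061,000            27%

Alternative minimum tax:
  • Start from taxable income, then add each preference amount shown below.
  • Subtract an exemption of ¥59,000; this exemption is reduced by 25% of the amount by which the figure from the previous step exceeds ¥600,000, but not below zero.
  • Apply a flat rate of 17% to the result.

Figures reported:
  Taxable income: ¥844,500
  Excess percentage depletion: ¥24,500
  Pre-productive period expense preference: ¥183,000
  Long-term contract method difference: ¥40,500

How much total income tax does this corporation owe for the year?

Alternative minimum tax:
  Adjusted income: ¥844,500 + ¥24,500 + ¥183,000 + ¥40,500 = ¥1,092,500
  Exemption: 25% × (¥1,092,500 − ¥600,000) = ¥123,125 ≥ ¥59,000, so the exemption is fully phased out
  Base: ¥1,092,500 − ¥0 = ¥1,092,500
  ¥1,092,500 × 17% = ¥185,725

Regular tax:
  ¥642,000 × 6% = ¥38,520
  ¥199,000 × 18% = ¥35,820
  ¥3,500 × 22% = ¥770
  → ¥75,110

¥185,725 > ¥75,110, so the alternative minimum tax is the binding amount.

¥185,725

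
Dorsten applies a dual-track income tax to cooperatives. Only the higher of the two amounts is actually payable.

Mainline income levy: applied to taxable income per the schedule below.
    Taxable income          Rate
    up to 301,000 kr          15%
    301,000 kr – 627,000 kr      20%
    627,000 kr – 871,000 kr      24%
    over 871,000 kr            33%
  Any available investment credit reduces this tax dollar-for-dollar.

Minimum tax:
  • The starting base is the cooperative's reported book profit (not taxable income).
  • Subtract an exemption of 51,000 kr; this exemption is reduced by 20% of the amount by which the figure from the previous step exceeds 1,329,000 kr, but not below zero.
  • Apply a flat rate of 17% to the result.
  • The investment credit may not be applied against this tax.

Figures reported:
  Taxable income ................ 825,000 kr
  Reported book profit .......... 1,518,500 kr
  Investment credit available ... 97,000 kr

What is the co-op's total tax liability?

255,918 kr

Minimum tax:
  Base (reported book profit): 1,518,500 kr
  Exemption: 51,000 kr − 20% × (1,518,500 kr − 1,329,000 kr) = 51,000 kr − 37,900 kr = 13,100 kr
  Base: 1,518,500 kr − 13,100 kr = 1,505,400 kr
  1,505,400 kr × 17% = 255,918 kr

Mainline income levy:
  301,000 kr × 15% = 45,150 kr
  326,000 kr × 20% = 65,200 kr
  198,000 kr × 24% = 47,520 kr
  → 157,870 kr
  Less investment credit 97,000 kr → 60,870 kr

255,918 kr > 60,870 kr, so the minimum tax is the binding amount.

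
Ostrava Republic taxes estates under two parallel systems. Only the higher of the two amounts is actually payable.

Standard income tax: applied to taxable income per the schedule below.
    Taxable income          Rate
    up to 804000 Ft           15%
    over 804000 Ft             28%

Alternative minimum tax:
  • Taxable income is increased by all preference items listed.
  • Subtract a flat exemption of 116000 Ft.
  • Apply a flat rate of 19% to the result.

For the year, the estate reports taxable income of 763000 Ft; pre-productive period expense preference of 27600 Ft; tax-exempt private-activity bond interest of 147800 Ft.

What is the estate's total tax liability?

156256 Ft

Alternative minimum tax:
  Adjusted income: 763000 Ft + 27600 Ft + 147800 Ft = 938400 Ft
  Less exemption 116000 Ft → base 822400 Ft
  822400 Ft × 19% = 156256 Ft

Standard income tax:
  763000 Ft × 15% = 114450 Ft

156256 Ft > 114450 Ft, so the alternative minimum tax is the binding amount.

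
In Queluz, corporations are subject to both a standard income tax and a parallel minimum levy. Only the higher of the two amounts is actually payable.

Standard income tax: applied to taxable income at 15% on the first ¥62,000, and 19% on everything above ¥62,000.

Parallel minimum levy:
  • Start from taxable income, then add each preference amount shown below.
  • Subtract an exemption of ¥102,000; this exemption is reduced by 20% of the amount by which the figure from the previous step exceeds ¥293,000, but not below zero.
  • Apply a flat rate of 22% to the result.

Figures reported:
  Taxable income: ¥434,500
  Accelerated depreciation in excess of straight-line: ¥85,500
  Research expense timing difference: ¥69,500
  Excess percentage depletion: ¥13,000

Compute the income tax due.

¥123,728

Standard income tax:
  ¥62,000 × 15% = ¥9,300
  ¥372,500 × 19% = ¥70,775
  → ¥80,075

Parallel minimum levy:
  Adjusted income: ¥434,500 + ¥85,500 + ¥69,500 + ¥13,000 = ¥602,500
  Exemption: ¥102,000 − 20% × (¥602,500 − ¥293,000) = ¥102,000 − ¥61,900 = ¥40,100
  Base: ¥602,500 − ¥40,100 = ¥562,400
  ¥562,400 × 22% = ¥123,728

¥123,728 > ¥80,075, so the parallel minimum levy is the binding amount.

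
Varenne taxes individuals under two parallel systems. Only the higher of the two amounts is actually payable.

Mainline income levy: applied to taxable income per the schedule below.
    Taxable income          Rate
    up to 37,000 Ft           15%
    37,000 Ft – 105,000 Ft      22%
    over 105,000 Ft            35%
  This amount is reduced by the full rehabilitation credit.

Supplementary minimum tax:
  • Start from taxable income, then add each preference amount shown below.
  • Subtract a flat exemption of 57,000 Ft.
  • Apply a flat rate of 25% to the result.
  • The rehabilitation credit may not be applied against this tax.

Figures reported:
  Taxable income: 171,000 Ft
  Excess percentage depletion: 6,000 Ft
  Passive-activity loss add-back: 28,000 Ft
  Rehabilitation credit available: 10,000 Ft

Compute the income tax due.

Mainline income levy:
  37,000 Ft × 15% = 5,550 Ft
  68,000 Ft × 22% = 14,960 Ft
  66,000 Ft × 35% = 23,100 Ft
  → 43,610 Ft
  Less rehabilitation credit 10,000 Ft → 33,610 Ft

Supplementary minimum tax:
  Adjusted income: 171,000 Ft + 6,000 Ft + 28,000 Ft = 205,000 Ft
  Less exemption 57,000 Ft → base 148,000 Ft
  148,000 Ft × 25% = 37,000 Ft

37,000 Ft > 33,610 Ft, so the supplementary minimum tax is the binding amount.

37,000 Ft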